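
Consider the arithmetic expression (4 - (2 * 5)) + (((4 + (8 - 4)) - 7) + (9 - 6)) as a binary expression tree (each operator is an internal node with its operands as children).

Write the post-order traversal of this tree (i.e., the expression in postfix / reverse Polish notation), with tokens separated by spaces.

4 2 5 * - 4 8 4 - + 7 - 9 6 - + +

Post-order on an expression tree gives postfix notation: for each operator, emit left operand, right operand, then the operator.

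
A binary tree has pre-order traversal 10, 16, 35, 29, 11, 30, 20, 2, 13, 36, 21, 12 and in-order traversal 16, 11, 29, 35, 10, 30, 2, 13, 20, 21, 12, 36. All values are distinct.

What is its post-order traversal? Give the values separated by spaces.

The first element of pre-order is the root; it splits in-order into left and right subtrees.
Root 10: left subtree has 4 nodes {16, 11, 29, 35}, right has 7 {30, 2, 13, 20, 21, 12, 36}.
  Root 16: left subtree has 0 nodes { }, right has 3 {11, 29, 35}.
    Root 35: left subtree has 2 nodes {11, 29}, right has 0 { }.
      Root 29: left subtree has 1 node {11}, right has 0 { }.
  Root 30: left subtree has 0 nodes { }, right has 6 {2, 13, 20, 21, 12, 36}.
    Root 20: left subtree has 2 nodes {2, 13}, right has 3 {21, 12, 36}.
      Root 2: left subtree has 0 nodes { }, right has 1 {13}.
      Root 36: left subtree has 2 nodes {21, 12}, right has 0 { }.
        Root 21: left subtree has 0 nodes { }, right has 1 {12}.

11 29 35 16 13 2 12 21 36 20 30 10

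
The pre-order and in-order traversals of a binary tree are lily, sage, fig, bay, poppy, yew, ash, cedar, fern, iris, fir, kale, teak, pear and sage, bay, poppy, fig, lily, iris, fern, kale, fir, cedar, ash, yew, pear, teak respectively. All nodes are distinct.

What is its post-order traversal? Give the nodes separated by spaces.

poppy bay fig sage iris kale fir fern cedar ash pear teak yew lily

The first element of pre-order is the root; it splits in-order into left and right subtrees.
Root lily: left subtree has 4 nodes {sage, bay, poppy, fig}, right has 9 {iris, fern, kale, fir, cedar, ash, yew, pear, teak}.
  Root sage: left subtree has 0 nodes { }, right has 3 {bay, poppy, fig}.
    Root fig: left subtree has 2 nodes {bay, poppy}, right has 0 { }.
      Root bay: left subtree has 0 nodes { }, right has 1 {poppy}.
  Root yew: left subtree has 6 nodes {iris, fern, kale, fir, cedar, ash}, right has 2 {pear, teak}.
    Root ash: left subtree has 5 nodes {iris, fern, kale, fir, cedar}, right has 0 { }.
      Root cedar: left subtree has 4 nodes {iris, fern, kale, fir}, right has 0 { }.
        Root fern: left subtree has 1 node {iris}, right has 2 {kale, fir}.
          Root fir: left subtree has 1 node {kale}, right has 0 { }.
    Root teak: left subtree has 1 node {pear}, right has 0 { }.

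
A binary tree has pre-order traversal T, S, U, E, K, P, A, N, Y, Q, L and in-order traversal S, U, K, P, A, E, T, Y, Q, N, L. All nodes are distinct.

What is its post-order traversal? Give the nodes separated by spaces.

A P K E U S Q Y L N T

The first element of pre-order is the root; it splits in-order into left and right subtrees.
Root T: left subtree has 6 nodes {S, U, K, P, A, E}, right has 4 {Y, Q, N, L}.
  Root S: left subtree has 0 nodes { }, right has 5 {U, K, P, A, E}.
    Root U: left subtree has 0 nodes { }, right has 4 {K, P, A, E}.
      Root E: left subtree has 3 nodes {K, P, A}, right has 0 { }.
        Root K: left subtree has 0 nodes { }, right has 2 {P, A}.
          Root P: left subtree has 0 nodes { }, right has 1 {A}.
  Root N: left subtree has 2 nodes {Y, Q}, right has 1 {L}.
    Root Y: left subtree has 0 nodes { }, right has 1 {Q}.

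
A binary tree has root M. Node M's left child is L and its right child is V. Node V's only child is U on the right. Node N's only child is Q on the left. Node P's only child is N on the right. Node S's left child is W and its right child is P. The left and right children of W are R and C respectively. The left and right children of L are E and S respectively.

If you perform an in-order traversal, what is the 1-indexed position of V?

In-order visits the left subtree, then the node, then the right subtree.
At M: go left to L.
  At L: go left to E.
    E is a leaf — visit E.
  Visit L.
  At L: go right to S.
    At S: go left to W.
      At W: go left to R.
        R is a leaf — visit R.
      Visit W.
      At W: go right to C.
        C is a leaf — visit C.
    Visit S.
    At S: go right to P.
      At P: no left child.
      Visit P.
      At P: go right to N.
        At N: go left to Q.
          Q is a leaf — visit Q.
        Visit N.
        At N: no right child.
Visit M.
At M: go right to V.
  At V: no left child.
  Visit V.
  At V: go right to U.
    U is a leaf — visit U.
Full in-order sequence: E, L, R, W, C, S, P, Q, N, M, V, U.

11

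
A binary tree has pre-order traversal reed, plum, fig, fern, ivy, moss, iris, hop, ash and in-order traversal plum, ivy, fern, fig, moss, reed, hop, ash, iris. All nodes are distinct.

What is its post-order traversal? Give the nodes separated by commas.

The first element of pre-order is the root; it splits in-order into left and right subtrees.
Root reed: left subtree has 5 nodes {plum, ivy, fern, fig, moss}, right has 3 {hop, ash, iris}.
  Root plum: left subtree has 0 nodes { }, right has 4 {ivy, fern, fig, moss}.
    Root fig: left subtree has 2 nodes {ivy, fern}, right has 1 {moss}.
      Root fern: left subtree has 1 node {ivy}, right has 0 { }.
  Root iris: left subtree has 2 nodes {hop, ash}, right has 0 { }.
    Root hop: left subtree has 0 nodes { }, right has 1 {ash}.

ivy, fern, moss, fig, plum, ash, hop, iris, reed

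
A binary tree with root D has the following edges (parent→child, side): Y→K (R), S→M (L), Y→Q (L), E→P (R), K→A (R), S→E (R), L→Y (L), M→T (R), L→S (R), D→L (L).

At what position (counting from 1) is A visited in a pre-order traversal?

6

Pre-order visits the node, then its left subtree, then its right subtree.
Visit D.
At D: go left to L.
  Visit L.
  At L: go left to Y.
    Visit Y.
    At Y: go left to Q.
      Q is a leaf — visit Q.
    At Y: go right to K.
      Visit K.
      At K: no left child.
      At K: go right to A.
        A is a leaf — visit A.
  At L: go right to S.
    Visit S.
    At S: go left to M.
      Visit M.
      At M: no left child.
      At M: go right to T.
        T is a leaf — visit T.
    At S: go right to E.
      Visit E.
      At E: no left child.
      At E: go right to P.
        P is a leaf — visit P.
At D: no right child.
Full pre-order sequence: D, L, Y, Q, K, A, S, M, T, E, P.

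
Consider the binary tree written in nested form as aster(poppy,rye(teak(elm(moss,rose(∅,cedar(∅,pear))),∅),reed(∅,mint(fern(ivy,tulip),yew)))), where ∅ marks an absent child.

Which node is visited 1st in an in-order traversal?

In-order visits the left subtree, then the node, then the right subtree.
At aster: go left to poppy.
  poppy is a leaf — visit poppy.
Visit aster.
At aster: go right to rye.
  At rye: go left to teak.
    At teak: go left to elm.
      At elm: go left to moss.
        moss is a leaf — visit moss.
      Visit elm.
      At elm: go right to rose.
        At rose: no left child.
        Visit rose.
        At rose: go right to cedar.
          At cedar: no left child.
          Visit cedar.
          At cedar: go right to pear.
            pear is a leaf — visit pear.
    Visit teak.
    At teak: no right child.
  Visit rye.
  At rye: go right to reed.
    At reed: no left child.
    Visit reed.
    At reed: go right to mint.
      At mint: go left to fern.
        At fern: go left to ivy.
          ivy is a leaf — visit ivy.
        Visit fern.
        At fern: go right to tulip.
          tulip is a leaf — visit tulip.
      Visit mint.
      At mint: go right to yew.
        yew is a leaf — visit yew.
Full in-order sequence: poppy, aster, moss, elm, rose, cedar, pear, teak, rye, reed, ivy, fern, tulip, mint, yew.

poppy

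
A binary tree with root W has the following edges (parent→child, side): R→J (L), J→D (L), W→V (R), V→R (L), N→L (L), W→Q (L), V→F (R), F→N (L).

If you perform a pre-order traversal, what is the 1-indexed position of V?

3

Pre-order visits the node, then its left subtree, then its right subtree.
Visit W.
At W: go left to Q.
  Q is a leaf — visit Q.
At W: go right to V.
  Visit V.
  At V: go left to R.
    Visit R.
    At R: go left to J.
      Visit J.
      At J: go left to D.
        D is a leaf — visit D.
      At J: no right child.
    At R: no right child.
  At V: go right to F.
    Visit F.
    At F: go left to N.
      Visit N.
      At N: go left to L.
        L is a leaf — visit L.
      At N: no right child.
    At F: no right child.
Full pre-order sequence: W, Q, V, R, J, D, F, N, L.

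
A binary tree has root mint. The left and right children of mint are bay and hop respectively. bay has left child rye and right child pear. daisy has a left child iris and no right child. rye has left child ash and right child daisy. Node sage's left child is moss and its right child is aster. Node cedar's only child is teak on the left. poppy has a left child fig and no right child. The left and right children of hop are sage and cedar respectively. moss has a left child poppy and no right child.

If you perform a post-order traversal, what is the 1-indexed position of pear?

5

Post-order visits the left subtree, then the right subtree, then the node.
At mint: go left to bay.
  At bay: go left to rye.
    At rye: go left to ash.
      ash is a leaf — visit ash.
    At rye: go right to daisy.
      At daisy: go left to iris.
        iris is a leaf — visit iris.
      At daisy: no right child.
      Visit daisy.
    Visit rye.
  At bay: go right to pear.
    pear is a leaf — visit pear.
  Visit bay.
At mint: go right to hop.
  At hop: go left to sage.
    At sage: go left to moss.
      At moss: go left to poppy.
        At poppy: go left to fig.
          fig is a leaf — visit fig.
        At poppy: no right child.
        Visit poppy.
      At moss: no right child.
      Visit moss.
    At sage: go right to aster.
      aster is a leaf — visit aster.
    Visit sage.
  At hop: go right to cedar.
    At cedar: go left to teak.
      teak is a leaf — visit teak.
    At cedar: no right child.
    Visit cedar.
  Visit hop.
Visit mint.
Full post-order sequence: ash, iris, daisy, rye, pear, bay, fig, poppy, moss, aster, sage, teak, cedar, hop, mint.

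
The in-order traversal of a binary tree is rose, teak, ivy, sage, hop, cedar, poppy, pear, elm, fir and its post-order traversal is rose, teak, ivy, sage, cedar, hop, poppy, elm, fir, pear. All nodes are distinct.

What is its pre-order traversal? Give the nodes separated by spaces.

pear poppy hop sage ivy teak rose cedar fir elm

The last element of post-order is the root; it splits in-order into left and right subtrees.
Root pear: left subtree has 7 nodes {rose, teak, ivy, sage, hop, cedar, poppy}, right has 2 {elm, fir}.
  Root poppy: left subtree has 6 nodes {rose, teak, ivy, sage, hop, cedar}, right has 0 { }.
    Root hop: left subtree has 4 nodes {rose, teak, ivy, sage}, right has 1 {cedar}.
      Root sage: left subtree has 3 nodes {rose, teak, ivy}, right has 0 { }.
        Root ivy: left subtree has 2 nodes {rose, teak}, right has 0 { }.
          Root teak: left subtree has 1 node {rose}, right has 0 { }.
  Root fir: left subtree has 1 node {elm}, right has 0 { }.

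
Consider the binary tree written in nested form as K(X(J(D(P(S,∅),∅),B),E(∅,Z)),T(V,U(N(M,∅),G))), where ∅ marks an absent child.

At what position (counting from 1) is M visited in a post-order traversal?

10

Post-order visits the left subtree, then the right subtree, then the node.
At K: go left to X.
  At X: go left to J.
    At J: go left to D.
      At D: go left to P.
        At P: go left to S.
          S is a leaf — visit S.
        At P: no right child.
        Visit P.
      At D: no right child.
      Visit D.
    At J: go right to B.
      B is a leaf — visit B.
    Visit J.
  At X: go right to E.
    At E: no left child.
    At E: go right to Z.
      Z is a leaf — visit Z.
    Visit E.
  Visit X.
At K: go right to T.
  At T: go left to V.
    V is a leaf — visit V.
  At T: go right to U.
    At U: go left to N.
      At N: go left to M.
        M is a leaf — visit M.
      At N: no right child.
      Visit N.
    At U: go right to G.
      G is a leaf — visit G.
    Visit U.
  Visit T.
Visit K.
Full post-order sequence: S, P, D, B, J, Z, E, X, V, M, N, G, U, T, K.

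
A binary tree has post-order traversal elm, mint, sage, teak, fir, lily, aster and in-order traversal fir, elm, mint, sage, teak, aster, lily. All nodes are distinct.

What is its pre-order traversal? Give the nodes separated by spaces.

The last element of post-order is the root; it splits in-order into left and right subtrees.
Root aster: left subtree has 5 nodes {fir, elm, mint, sage, teak}, right has 1 {lily}.
  Root fir: left subtree has 0 nodes { }, right has 4 {elm, mint, sage, teak}.
    Root teak: left subtree has 3 nodes {elm, mint, sage}, right has 0 { }.
      Root sage: left subtree has 2 nodes {elm, mint}, right has 0 { }.
        Root mint: left subtree has 1 node {elm}, right has 0 { }.

aster fir teak sage mint elm lily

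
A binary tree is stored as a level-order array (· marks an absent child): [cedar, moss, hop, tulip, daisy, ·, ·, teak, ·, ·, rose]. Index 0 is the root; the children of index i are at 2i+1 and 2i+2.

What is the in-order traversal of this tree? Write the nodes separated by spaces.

teak tulip moss daisy rose cedar hop

In-order visits the left subtree, then the node, then the right subtree.
At cedar: go left to moss.
  At moss: go left to tulip.
    At tulip: go left to teak.
      teak is a leaf — visit teak.
    Visit tulip.
    At tulip: no right child.
  Visit moss.
  At moss: go right to daisy.
    At daisy: no left child.
    Visit daisy.
    At daisy: go right to rose.
      rose is a leaf — visit rose.
Visit cedar.
At cedar: go right to hop.
  hop is a leaf — visit hop.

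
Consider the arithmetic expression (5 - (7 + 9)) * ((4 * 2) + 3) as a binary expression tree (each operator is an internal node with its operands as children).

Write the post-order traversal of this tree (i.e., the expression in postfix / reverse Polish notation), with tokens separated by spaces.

Post-order on an expression tree gives postfix notation: for each operator, emit left operand, right operand, then the operator.

5 7 9 + - 4 2 * 3 + *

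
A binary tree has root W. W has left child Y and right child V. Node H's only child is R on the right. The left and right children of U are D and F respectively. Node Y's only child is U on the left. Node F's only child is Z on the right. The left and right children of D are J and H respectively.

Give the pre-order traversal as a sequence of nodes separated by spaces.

Pre-order visits the node, then its left subtree, then its right subtree.
Visit W.
At W: go left to Y.
  Visit Y.
  At Y: go left to U.
    Visit U.
    At U: go left to D.
      Visit D.
      At D: go left to J.
        J is a leaf — visit J.
      At D: go right to H.
        Visit H.
        At H: no left child.
        At H: go right to R.
          R is a leaf — visit R.
    At U: go right to F.
      Visit F.
      At F: no left child.
      At F: go right to Z.
        Z is a leaf — visit Z.
  At Y: no right child.
At W: go right to V.
  V is a leaf — visit V.

W Y U D J H R F Z V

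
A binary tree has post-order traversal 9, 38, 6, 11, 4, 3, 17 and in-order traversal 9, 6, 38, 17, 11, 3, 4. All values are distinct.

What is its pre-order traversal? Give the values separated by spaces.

The last element of post-order is the root; it splits in-order into left and right subtrees.
Root 17: left subtree has 3 nodes {9, 6, 38}, right has 3 {11, 3, 4}.
  Root 6: left subtree has 1 node {9}, right has 1 {38}.
  Root 3: left subtree has 1 node {11}, right has 1 {4}.

17 6 9 38 3 11 4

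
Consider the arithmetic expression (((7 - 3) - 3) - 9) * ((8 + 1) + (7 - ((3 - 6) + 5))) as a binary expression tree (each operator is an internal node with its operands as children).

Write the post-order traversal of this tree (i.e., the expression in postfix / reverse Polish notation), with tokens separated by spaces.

Post-order on an expression tree gives postfix notation: for each operator, emit left operand, right operand, then the operator.

7 3 - 3 - 9 - 8 1 + 7 3 6 - 5 + - + *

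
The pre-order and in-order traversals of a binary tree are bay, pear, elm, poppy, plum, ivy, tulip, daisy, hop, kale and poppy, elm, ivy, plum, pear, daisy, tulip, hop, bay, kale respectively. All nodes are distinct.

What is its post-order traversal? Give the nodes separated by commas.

poppy, ivy, plum, elm, daisy, hop, tulip, pear, kale, bay

The first element of pre-order is the root; it splits in-order into left and right subtrees.
Root bay: left subtree has 8 nodes {poppy, elm, ivy, plum, pear, daisy, tulip, hop}, right has 1 {kale}.
  Root pear: left subtree has 4 nodes {poppy, elm, ivy, plum}, right has 3 {daisy, tulip, hop}.
    Root elm: left subtree has 1 node {poppy}, right has 2 {ivy, plum}.
      Root plum: left subtree has 1 node {ivy}, right has 0 { }.
    Root tulip: left subtree has 1 node {daisy}, right has 1 {hop}.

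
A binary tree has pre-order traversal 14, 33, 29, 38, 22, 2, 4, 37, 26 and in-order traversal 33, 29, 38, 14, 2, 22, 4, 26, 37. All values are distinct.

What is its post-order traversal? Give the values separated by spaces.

The first element of pre-order is the root; it splits in-order into left and right subtrees.
Root 14: left subtree has 3 nodes {33, 29, 38}, right has 5 {2, 22, 4, 26, 37}.
  Root 33: left subtree has 0 nodes { }, right has 2 {29, 38}.
    Root 29: left subtree has 0 nodes { }, right has 1 {38}.
  Root 22: left subtree has 1 node {2}, right has 3 {4, 26, 37}.
    Root 4: left subtree has 0 nodes { }, right has 2 {26, 37}.
      Root 37: left subtree has 1 node {26}, right has 0 { }.

38 29 33 2 26 37 4 22 14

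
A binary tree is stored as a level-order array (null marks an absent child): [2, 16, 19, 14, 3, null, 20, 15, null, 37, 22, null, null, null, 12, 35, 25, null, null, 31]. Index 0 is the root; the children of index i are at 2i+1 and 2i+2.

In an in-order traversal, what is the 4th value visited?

14

In-order visits the left subtree, then the node, then the right subtree.
At 2: go left to 16.
  At 16: go left to 14.
    At 14: go left to 15.
      At 15: go left to 35.
        35 is a leaf — visit 35.
      Visit 15.
      At 15: go right to 25.
        25 is a leaf — visit 25.
    Visit 14.
    At 14: no right child.
  Visit 16.
  At 16: go right to 3.
    At 3: go left to 37.
      At 37: go left to 31.
        31 is a leaf — visit 31.
      Visit 37.
      At 37: no right child.
    Visit 3.
    At 3: go right to 22.
      22 is a leaf — visit 22.
Visit 2.
At 2: go right to 19.
  At 19: no left child.
  Visit 19.
  At 19: go right to 20.
    At 20: no left child.
    Visit 20.
    At 20: go right to 12.
      12 is a leaf — visit 12.
Full in-order sequence: 35, 15, 25, 14, 16, 31, 37, 3, 22, 2, 19, 20, 12.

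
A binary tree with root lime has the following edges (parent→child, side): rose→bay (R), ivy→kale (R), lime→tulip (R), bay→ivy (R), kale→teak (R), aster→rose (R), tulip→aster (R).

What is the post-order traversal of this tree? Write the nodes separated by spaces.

teak kale ivy bay rose aster tulip lime

Post-order visits the left subtree, then the right subtree, then the node.
At lime: no left child.
At lime: go right to tulip.
  At tulip: no left child.
  At tulip: go right to aster.
    At aster: no left child.
    At aster: go right to rose.
      At rose: no left child.
      At rose: go right to bay.
        At bay: no left child.
        At bay: go right to ivy.
          At ivy: no left child.
          At ivy: go right to kale.
            At kale: no left child.
            At kale: go right to teak.
              teak is a leaf — visit teak.
            Visit kale.
          Visit ivy.
        Visit bay.
      Visit rose.
    Visit aster.
  Visit tulip.
Visit lime.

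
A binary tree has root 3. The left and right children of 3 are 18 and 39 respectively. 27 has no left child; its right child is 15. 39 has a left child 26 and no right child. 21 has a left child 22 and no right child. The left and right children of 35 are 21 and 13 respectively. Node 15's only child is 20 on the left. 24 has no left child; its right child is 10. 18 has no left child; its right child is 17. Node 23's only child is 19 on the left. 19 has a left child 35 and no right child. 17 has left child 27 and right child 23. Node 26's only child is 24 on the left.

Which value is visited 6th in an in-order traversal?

In-order visits the left subtree, then the node, then the right subtree.
At 3: go left to 18.
  At 18: no left child.
  Visit 18.
  At 18: go right to 17.
    At 17: go left to 27.
      At 27: no left child.
      Visit 27.
      At 27: go right to 15.
        At 15: go left to 20.
          20 is a leaf — visit 20.
        Visit 15.
        At 15: no right child.
    Visit 17.
    At 17: go right to 23.
      At 23: go left to 19.
        At 19: go left to 35.
          At 35: go left to 21.
            At 21: go left to 22.
              22 is a leaf — visit 22.
            Visit 21.
            At 21: no right child.
          Visit 35.
          At 35: go right to 13.
            13 is a leaf — visit 13.
        Visit 19.
        At 19: no right child.
      Visit 23.
      At 23: no right child.
Visit 3.
At 3: go right to 39.
  At 39: go left to 26.
    At 26: go left to 24.
      At 24: no left child.
      Visit 24.
      At 24: go right to 10.
        10 is a leaf — visit 10.
    Visit 26.
    At 26: no right child.
  Visit 39.
  At 39: no right child.
Full in-order sequence: 18, 27, 20, 15, 17, 22, 21, 35, 13, 19, 23, 3, 24, 10, 26, 39.

22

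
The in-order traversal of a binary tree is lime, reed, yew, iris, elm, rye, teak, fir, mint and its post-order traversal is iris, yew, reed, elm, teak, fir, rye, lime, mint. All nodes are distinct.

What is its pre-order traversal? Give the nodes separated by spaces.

The last element of post-order is the root; it splits in-order into left and right subtrees.
Root mint: left subtree has 8 nodes {lime, reed, yew, iris, elm, rye, teak, fir}, right has 0 { }.
  Root lime: left subtree has 0 nodes { }, right has 7 {reed, yew, iris, elm, rye, teak, fir}.
    Root rye: left subtree has 4 nodes {reed, yew, iris, elm}, right has 2 {teak, fir}.
      Root elm: left subtree has 3 nodes {reed, yew, iris}, right has 0 { }.
        Root reed: left subtree has 0 nodes { }, right has 2 {yew, iris}.
          Root yew: left subtree has 0 nodes { }, right has 1 {iris}.
      Root fir: left subtree has 1 node {teak}, right has 0 { }.

mint lime rye elm reed yew iris fir teak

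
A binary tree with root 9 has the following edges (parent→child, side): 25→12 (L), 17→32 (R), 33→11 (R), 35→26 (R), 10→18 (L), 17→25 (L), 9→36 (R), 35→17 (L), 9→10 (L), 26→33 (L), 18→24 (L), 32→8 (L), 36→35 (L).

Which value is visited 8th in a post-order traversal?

17

Post-order visits the left subtree, then the right subtree, then the node.
At 9: go left to 10.
  At 10: go left to 18.
    At 18: go left to 24.
      24 is a leaf — visit 24.
    At 18: no right child.
    Visit 18.
  At 10: no right child.
  Visit 10.
At 9: go right to 36.
  At 36: go left to 35.
    At 35: go left to 17.
      At 17: go left to 25.
        At 25: go left to 12.
          12 is a leaf — visit 12.
        At 25: no right child.
        Visit 25.
      At 17: go right to 32.
        At 32: go left to 8.
          8 is a leaf — visit 8.
        At 32: no right child.
        Visit 32.
      Visit 17.
    At 35: go right to 26.
      At 26: go left to 33.
        At 33: no left child.
        At 33: go right to 11.
          11 is a leaf — visit 11.
        Visit 33.
      At 26: no right child.
      Visit 26.
    Visit 35.
  At 36: no right child.
  Visit 36.
Visit 9.
Full post-order sequence: 24, 18, 10, 12, 25, 8, 32, 17, 11, 33, 26, 35, 36, 9.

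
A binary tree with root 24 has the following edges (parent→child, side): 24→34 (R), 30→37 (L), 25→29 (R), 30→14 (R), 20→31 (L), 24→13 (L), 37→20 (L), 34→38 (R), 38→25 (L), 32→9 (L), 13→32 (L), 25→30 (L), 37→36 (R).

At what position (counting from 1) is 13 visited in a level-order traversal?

2

Level-order visits nodes level by level from the root, left to right within each level.
Level 0: 24
Level 1: 13, 34
Level 2: 32, 38
Level 3: 9, 25
Level 4: 30, 29
Level 5: 37, 14
Level 6: 20, 36
Level 7: 31
Full level-order sequence: 24, 13, 34, 32, 38, 9, 25, 30, 29, 37, 14, 20, 36, 31.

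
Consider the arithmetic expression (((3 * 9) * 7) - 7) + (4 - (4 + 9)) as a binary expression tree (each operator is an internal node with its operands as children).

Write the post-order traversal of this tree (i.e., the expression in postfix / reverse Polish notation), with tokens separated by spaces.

Post-order on an expression tree gives postfix notation: for each operator, emit left operand, right operand, then the operator.

3 9 * 7 * 7 - 4 4 9 + - +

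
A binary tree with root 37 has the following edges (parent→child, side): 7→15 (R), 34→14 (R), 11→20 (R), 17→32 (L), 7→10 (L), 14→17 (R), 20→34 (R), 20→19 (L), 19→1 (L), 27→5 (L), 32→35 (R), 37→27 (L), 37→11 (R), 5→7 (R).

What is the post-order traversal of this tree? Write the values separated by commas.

10, 15, 7, 5, 27, 1, 19, 35, 32, 17, 14, 34, 20, 11, 37

Post-order visits the left subtree, then the right subtree, then the node.
At 37: go left to 27.
  At 27: go left to 5.
    At 5: no left child.
    At 5: go right to 7.
      At 7: go left to 10.
        10 is a leaf — visit 10.
      At 7: go right to 15.
        15 is a leaf — visit 15.
      Visit 7.
    Visit 5.
  At 27: no right child.
  Visit 27.
At 37: go right to 11.
  At 11: no left child.
  At 11: go right to 20.
    At 20: go left to 19.
      At 19: go left to 1.
        1 is a leaf — visit 1.
      At 19: no right child.
      Visit 19.
    At 20: go right to 34.
      At 34: no left child.
      At 34: go right to 14.
        At 14: no left child.
        At 14: go right to 17.
          At 17: go left to 32.
            At 32: no left child.
            At 32: go right to 35.
              35 is a leaf — visit 35.
            Visit 32.
          At 17: no right child.
          Visit 17.
        Visit 14.
      Visit 34.
    Visit 20.
  Visit 11.
Visit 37.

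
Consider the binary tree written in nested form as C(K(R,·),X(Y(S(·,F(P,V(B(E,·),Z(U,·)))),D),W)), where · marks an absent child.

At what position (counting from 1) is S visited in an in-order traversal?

4

In-order visits the left subtree, then the node, then the right subtree.
At C: go left to K.
  At K: go left to R.
    R is a leaf — visit R.
  Visit K.
  At K: no right child.
Visit C.
At C: go right to X.
  At X: go left to Y.
    At Y: go left to S.
      At S: no left child.
      Visit S.
      At S: go right to F.
        At F: go left to P.
          P is a leaf — visit P.
        Visit F.
        At F: go right to V.
          At V: go left to B.
            At B: go left to E.
              E is a leaf — visit E.
            Visit B.
            At B: no right child.
          Visit V.
          At V: go right to Z.
            At Z: go left to U.
              U is a leaf — visit U.
            Visit Z.
            At Z: no right child.
    Visit Y.
    At Y: go right to D.
      D is a leaf — visit D.
  Visit X.
  At X: go right to W.
    W is a leaf — visit W.
Full in-order sequence: R, K, C, S, P, F, E, B, V, U, Z, Y, D, X, W.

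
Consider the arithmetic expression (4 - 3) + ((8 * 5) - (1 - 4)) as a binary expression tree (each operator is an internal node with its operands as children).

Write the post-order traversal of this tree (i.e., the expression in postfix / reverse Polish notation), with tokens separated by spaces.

4 3 - 8 5 * 1 4 - - +

Post-order on an expression tree gives postfix notation: for each operator, emit left operand, right operand, then the operator.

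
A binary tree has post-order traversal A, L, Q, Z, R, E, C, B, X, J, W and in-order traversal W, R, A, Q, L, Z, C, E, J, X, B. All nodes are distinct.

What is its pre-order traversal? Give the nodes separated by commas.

W, J, C, R, Z, Q, A, L, E, X, B

The last element of post-order is the root; it splits in-order into left and right subtrees.
Root W: left subtree has 0 nodes { }, right has 10 {R, A, Q, L, Z, C, E, J, X, B}.
  Root J: left subtree has 7 nodes {R, A, Q, L, Z, C, E}, right has 2 {X, B}.
    Root C: left subtree has 5 nodes {R, A, Q, L, Z}, right has 1 {E}.
      Root R: left subtree has 0 nodes { }, right has 4 {A, Q, L, Z}.
        Root Z: left subtree has 3 nodes {A, Q, L}, right has 0 { }.
          Root Q: left subtree has 1 node {A}, right has 1 {L}.
    Root X: left subtree has 0 nodes { }, right has 1 {B}.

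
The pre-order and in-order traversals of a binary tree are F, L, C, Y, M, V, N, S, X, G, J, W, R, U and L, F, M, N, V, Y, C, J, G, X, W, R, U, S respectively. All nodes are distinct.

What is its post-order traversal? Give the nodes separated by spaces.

The first element of pre-order is the root; it splits in-order into left and right subtrees.
Root F: left subtree has 1 node {L}, right has 12 {M, N, V, Y, C, J, G, X, W, R, U, S}.
  Root C: left subtree has 4 nodes {M, N, V, Y}, right has 7 {J, G, X, W, R, U, S}.
    Root Y: left subtree has 3 nodes {M, N, V}, right has 0 { }.
      Root M: left subtree has 0 nodes { }, right has 2 {N, V}.
        Root V: left subtree has 1 node {N}, right has 0 { }.
    Root S: left subtree has 6 nodes {J, G, X, W, R, U}, right has 0 { }.
      Root X: left subtree has 2 nodes {J, G}, right has 3 {W, R, U}.
        Root G: left subtree has 1 node {J}, right has 0 { }.
        Root W: left subtree has 0 nodes { }, right has 2 {R, U}.
          Root R: left subtree has 0 nodes { }, right has 1 {U}.

L N V M Y J G U R W X S C F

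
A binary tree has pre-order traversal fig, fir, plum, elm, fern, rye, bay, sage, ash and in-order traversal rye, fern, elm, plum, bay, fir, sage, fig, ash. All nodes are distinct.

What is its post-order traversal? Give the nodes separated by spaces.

rye fern elm bay plum sage fir ash fig

The first element of pre-order is the root; it splits in-order into left and right subtrees.
Root fig: left subtree has 7 nodes {rye, fern, elm, plum, bay, fir, sage}, right has 1 {ash}.
  Root fir: left subtree has 5 nodes {rye, fern, elm, plum, bay}, right has 1 {sage}.
    Root plum: left subtree has 3 nodes {rye, fern, elm}, right has 1 {bay}.
      Root elm: left subtree has 2 nodes {rye, fern}, right has 0 { }.
        Root fern: left subtree has 1 node {rye}, right has 0 { }.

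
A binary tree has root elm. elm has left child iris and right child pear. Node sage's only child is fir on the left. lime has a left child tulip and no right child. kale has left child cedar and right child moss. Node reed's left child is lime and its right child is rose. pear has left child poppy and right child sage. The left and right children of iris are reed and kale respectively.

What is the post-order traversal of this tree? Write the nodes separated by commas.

tulip, lime, rose, reed, cedar, moss, kale, iris, poppy, fir, sage, pear, elm

Post-order visits the left subtree, then the right subtree, then the node.
At elm: go left to iris.
  At iris: go left to reed.
    At reed: go left to lime.
      At lime: go left to tulip.
        tulip is a leaf — visit tulip.
      At lime: no right child.
      Visit lime.
    At reed: go right to rose.
      rose is a leaf — visit rose.
    Visit reed.
  At iris: go right to kale.
    At kale: go left to cedar.
      cedar is a leaf — visit cedar.
    At kale: go right to moss.
      moss is a leaf — visit moss.
    Visit kale.
  Visit iris.
At elm: go right to pear.
  At pear: go left to poppy.
    poppy is a leaf — visit poppy.
  At pear: go right to sage.
    At sage: go left to fir.
      fir is a leaf — visit fir.
    At sage: no right child.
    Visit sage.
  Visit pear.
Visit elm.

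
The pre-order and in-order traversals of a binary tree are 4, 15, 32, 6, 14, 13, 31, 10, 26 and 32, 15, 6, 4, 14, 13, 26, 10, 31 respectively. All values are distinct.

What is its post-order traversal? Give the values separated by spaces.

The first element of pre-order is the root; it splits in-order into left and right subtrees.
Root 4: left subtree has 3 nodes {32, 15, 6}, right has 5 {14, 13, 26, 10, 31}.
  Root 15: left subtree has 1 node {32}, right has 1 {6}.
  Root 14: left subtree has 0 nodes { }, right has 4 {13, 26, 10, 31}.
    Root 13: left subtree has 0 nodes { }, right has 3 {26, 10, 31}.
      Root 31: left subtree has 2 nodes {26, 10}, right has 0 { }.
        Root 10: left subtree has 1 node {26}, right has 0 { }.

32 6 15 26 10 31 13 14 4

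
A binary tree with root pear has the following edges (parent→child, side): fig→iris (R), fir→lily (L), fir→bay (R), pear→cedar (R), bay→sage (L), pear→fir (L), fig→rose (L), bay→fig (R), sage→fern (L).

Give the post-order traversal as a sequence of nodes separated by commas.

Post-order visits the left subtree, then the right subtree, then the node.
At pear: go left to fir.
  At fir: go left to lily.
    lily is a leaf — visit lily.
  At fir: go right to bay.
    At bay: go left to sage.
      At sage: go left to fern.
        fern is a leaf — visit fern.
      At sage: no right child.
      Visit sage.
    At bay: go right to fig.
      At fig: go left to rose.
        rose is a leaf — visit rose.
      At fig: go right to iris.
        iris is a leaf — visit iris.
      Visit fig.
    Visit bay.
  Visit fir.
At pear: go right to cedar.
  cedar is a leaf — visit cedar.
Visit pear.

lily, fern, sage, rose, iris, fig, bay, fir, cedar, pear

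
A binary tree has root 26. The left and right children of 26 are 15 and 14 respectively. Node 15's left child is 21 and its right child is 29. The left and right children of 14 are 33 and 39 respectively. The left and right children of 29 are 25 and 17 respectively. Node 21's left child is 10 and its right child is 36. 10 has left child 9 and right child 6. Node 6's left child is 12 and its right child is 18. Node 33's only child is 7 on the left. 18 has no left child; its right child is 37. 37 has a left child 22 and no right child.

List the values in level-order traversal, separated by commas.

26, 15, 14, 21, 29, 33, 39, 10, 36, 25, 17, 7, 9, 6, 12, 18, 37, 22

Level-order visits nodes level by level from the root, left to right within each level.
Level 0: 26
Level 1: 15, 14
Level 2: 21, 29, 33, 39
Level 3: 10, 36, 25, 17, 7
Level 4: 9, 6
Level 5: 12, 18
Level 6: 37
Level 7: 22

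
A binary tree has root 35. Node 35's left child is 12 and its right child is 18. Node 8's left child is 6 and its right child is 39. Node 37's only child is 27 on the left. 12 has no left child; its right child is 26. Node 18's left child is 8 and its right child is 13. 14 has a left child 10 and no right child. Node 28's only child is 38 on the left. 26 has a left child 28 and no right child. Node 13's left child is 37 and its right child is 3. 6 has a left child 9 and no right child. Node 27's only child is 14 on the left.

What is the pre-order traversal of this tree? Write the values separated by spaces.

35 12 26 28 38 18 8 6 9 39 13 37 27 14 10 3

Pre-order visits the node, then its left subtree, then its right subtree.
Visit 35.
At 35: go left to 12.
  Visit 12.
  At 12: no left child.
  At 12: go right to 26.
    Visit 26.
    At 26: go left to 28.
      Visit 28.
      At 28: go left to 38.
        38 is a leaf — visit 38.
      At 28: no right child.
    At 26: no right child.
At 35: go right to 18.
  Visit 18.
  At 18: go left to 8.
    Visit 8.
    At 8: go left to 6.
      Visit 6.
      At 6: go left to 9.
        9 is a leaf — visit 9.
      At 6: no right child.
    At 8: go right to 39.
      39 is a leaf — visit 39.
  At 18: go right to 13.
    Visit 13.
    At 13: go left to 37.
      Visit 37.
      At 37: go left to 27.
        Visit 27.
        At 27: go left to 14.
          Visit 14.
          At 14: go left to 10.
            10 is a leaf — visit 10.
          At 14: no right child.
        At 27: no right child.
      At 37: no right child.
    At 13: go right to 3.
      3 is a leaf — visit 3.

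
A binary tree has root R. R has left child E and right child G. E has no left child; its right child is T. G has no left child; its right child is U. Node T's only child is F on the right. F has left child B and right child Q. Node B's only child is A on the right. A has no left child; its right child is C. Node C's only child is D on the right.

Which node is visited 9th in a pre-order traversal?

Q

Pre-order visits the node, then its left subtree, then its right subtree.
Visit R.
At R: go left to E.
  Visit E.
  At E: no left child.
  At E: go right to T.
    Visit T.
    At T: no left child.
    At T: go right to F.
      Visit F.
      At F: go left to B.
        Visit B.
        At B: no left child.
        At B: go right to A.
          Visit A.
          At A: no left child.
          At A: go right to C.
            Visit C.
            At C: no left child.
            At C: go right to D.
              D is a leaf — visit D.
      At F: go right to Q.
        Q is a leaf — visit Q.
At R: go right to G.
  Visit G.
  At G: no left child.
  At G: go right to U.
    U is a leaf — visit U.
Full pre-order sequence: R, E, T, F, B, A, C, D, Q, G, U.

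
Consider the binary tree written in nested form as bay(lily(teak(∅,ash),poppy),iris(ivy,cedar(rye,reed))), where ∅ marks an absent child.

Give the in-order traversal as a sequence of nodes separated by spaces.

In-order visits the left subtree, then the node, then the right subtree.
At bay: go left to lily.
  At lily: go left to teak.
    At teak: no left child.
    Visit teak.
    At teak: go right to ash.
      ash is a leaf — visit ash.
  Visit lily.
  At lily: go right to poppy.
    poppy is a leaf — visit poppy.
Visit bay.
At bay: go right to iris.
  At iris: go left to ivy.
    ivy is a leaf — visit ivy.
  Visit iris.
  At iris: go right to cedar.
    At cedar: go left to rye.
      rye is a leaf — visit rye.
    Visit cedar.
    At cedar: go right to reed.
      reed is a leaf — visit reed.

teak ash lily poppy bay ivy iris rye cedar reed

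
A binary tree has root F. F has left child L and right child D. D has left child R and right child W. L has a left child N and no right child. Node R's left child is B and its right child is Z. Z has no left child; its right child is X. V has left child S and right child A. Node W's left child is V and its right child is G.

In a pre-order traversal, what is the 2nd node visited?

L

Pre-order visits the node, then its left subtree, then its right subtree.
Visit F.
At F: go left to L.
  Visit L.
  At L: go left to N.
    N is a leaf — visit N.
  At L: no right child.
At F: go right to D.
  Visit D.
  At D: go left to R.
    Visit R.
    At R: go left to B.
      B is a leaf — visit B.
    At R: go right to Z.
      Visit Z.
      At Z: no left child.
      At Z: go right to X.
        X is a leaf — visit X.
  At D: go right to W.
    Visit W.
    At W: go left to V.
      Visit V.
      At V: go left to S.
        S is a leaf — visit S.
      At V: go right to A.
        A is a leaf — visit A.
    At W: go right to G.
      G is a leaf — visit G.
Full pre-order sequence: F, L, N, D, R, B, Z, X, W, V, S, A, G.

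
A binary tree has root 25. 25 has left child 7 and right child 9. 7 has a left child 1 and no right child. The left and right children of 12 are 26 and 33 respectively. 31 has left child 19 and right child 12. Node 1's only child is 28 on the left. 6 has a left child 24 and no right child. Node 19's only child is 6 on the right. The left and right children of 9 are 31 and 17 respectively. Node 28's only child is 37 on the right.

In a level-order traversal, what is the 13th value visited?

Level-order visits nodes level by level from the root, left to right within each level.
Level 0: 25
Level 1: 7, 9
Level 2: 1, 31, 17
Level 3: 28, 19, 12
Level 4: 37, 6, 26, 33
Level 5: 24
Full level-order sequence: 25, 7, 9, 1, 31, 17, 28, 19, 12, 37, 6, 26, 33, 24.

33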